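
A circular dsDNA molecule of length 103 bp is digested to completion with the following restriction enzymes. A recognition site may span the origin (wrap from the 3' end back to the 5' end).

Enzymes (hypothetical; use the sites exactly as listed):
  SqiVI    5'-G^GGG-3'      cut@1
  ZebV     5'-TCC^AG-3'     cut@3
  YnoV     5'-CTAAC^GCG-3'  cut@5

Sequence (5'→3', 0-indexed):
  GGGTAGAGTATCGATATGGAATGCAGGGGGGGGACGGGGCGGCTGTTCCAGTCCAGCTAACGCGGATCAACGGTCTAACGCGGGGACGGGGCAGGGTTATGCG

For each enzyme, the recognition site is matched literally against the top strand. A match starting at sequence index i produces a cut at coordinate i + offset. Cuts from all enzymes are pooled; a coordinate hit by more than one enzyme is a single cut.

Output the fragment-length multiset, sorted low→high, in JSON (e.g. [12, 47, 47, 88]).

Site scan:
  SqiVI (GGGG, off=1): starts [25, 26, 27, 28, 29, 35, 81, 87, 102] → cuts [0, 26, 27, 28, 29, 30, 36, 82, 88]
  ZebV (TCCAG, off=3): starts [46, 51] → cuts [49, 54]
  YnoV (CTAACGCG, off=5): starts [56, 74] → cuts [61, 79]

Pooled cuts: [0, 26, 27, 28, 29, 30, 36, 49, 54, 61, 79, 82, 88]

Fragment lengths:
  0→26: 26 bp
  26→27: 1 bp
  27→28: 1 bp
  28→29: 1 bp
  29→30: 1 bp
  30→36: 6 bp
  36→49: 13 bp
  49→54: 5 bp
  54→61: 7 bp
  61→79: 18 bp
  79→82: 3 bp
  82→88: 6 bp
  88→0 (wrap): 103-88+0 = 15 bp

[1,1,1,1,3,5,6,6,7,13,15,18,26]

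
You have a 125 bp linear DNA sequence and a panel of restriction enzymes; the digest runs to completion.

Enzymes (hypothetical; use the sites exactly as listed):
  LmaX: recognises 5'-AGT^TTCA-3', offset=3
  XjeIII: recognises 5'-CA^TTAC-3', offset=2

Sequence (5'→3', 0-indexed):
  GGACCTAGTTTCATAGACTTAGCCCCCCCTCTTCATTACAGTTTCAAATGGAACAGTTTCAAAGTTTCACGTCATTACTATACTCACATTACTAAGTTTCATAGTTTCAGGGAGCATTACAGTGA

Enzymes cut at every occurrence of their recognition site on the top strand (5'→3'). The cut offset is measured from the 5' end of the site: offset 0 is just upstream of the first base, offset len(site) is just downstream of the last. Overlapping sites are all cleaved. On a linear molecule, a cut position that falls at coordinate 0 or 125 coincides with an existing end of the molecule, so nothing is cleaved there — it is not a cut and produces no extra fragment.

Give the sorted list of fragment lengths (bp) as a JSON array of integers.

Scan for sites:
  LmaX (AGTTTCA, off=3): starts [6, 39, 54, 62, 94, 102] → cuts [9, 42, 57, 65, 97, 105]
  XjeIII (CATTAC, off=2): starts [33, 72, 86, 114] → cuts [35, 74, 88, 116]

All cut coordinates (distinct, sorted): [9, 35, 42, 57, 65, 74, 88, 97, 105, 116]

Fragments:
  [0,9): 9 bp
  [9,35): 26 bp
  [35,42): 7 bp
  [42,57): 15 bp
  [57,65): 8 bp
  [65,74): 9 bp
  [74,88): 14 bp
  [88,97): 9 bp
  [97,105): 8 bp
  [105,116): 11 bp
  [116,125): 9 bp

[7,8,8,9,9,9,9,11,14,15,26]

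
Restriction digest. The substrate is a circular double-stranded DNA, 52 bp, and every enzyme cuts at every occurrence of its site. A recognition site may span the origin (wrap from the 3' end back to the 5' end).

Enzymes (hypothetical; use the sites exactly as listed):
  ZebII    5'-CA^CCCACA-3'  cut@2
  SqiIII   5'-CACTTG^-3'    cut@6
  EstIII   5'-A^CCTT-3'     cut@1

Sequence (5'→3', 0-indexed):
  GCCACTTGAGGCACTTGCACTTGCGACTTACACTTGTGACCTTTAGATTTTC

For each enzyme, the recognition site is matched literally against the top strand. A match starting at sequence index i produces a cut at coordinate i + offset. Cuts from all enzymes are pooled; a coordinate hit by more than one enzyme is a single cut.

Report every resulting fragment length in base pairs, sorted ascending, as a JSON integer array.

[3,6,9,13,21]

Site scan:
  ZebII (CACCCACA, off=2): no sites
  SqiIII CACTTG/6: at [2, 11, 17, 30] ⇒ [8, 17, 23, 36]
  EstIII ACCTT/1: at [38] ⇒ [39]

All cut coordinates (distinct, sorted): [8, 17, 23, 36, 39]

Fragments:
  8→17: 9 bp
  17→23: 6 bp
  23→36: 13 bp
  36→39: 3 bp
  39→8 (wrap): 52-39+8 = 21 bp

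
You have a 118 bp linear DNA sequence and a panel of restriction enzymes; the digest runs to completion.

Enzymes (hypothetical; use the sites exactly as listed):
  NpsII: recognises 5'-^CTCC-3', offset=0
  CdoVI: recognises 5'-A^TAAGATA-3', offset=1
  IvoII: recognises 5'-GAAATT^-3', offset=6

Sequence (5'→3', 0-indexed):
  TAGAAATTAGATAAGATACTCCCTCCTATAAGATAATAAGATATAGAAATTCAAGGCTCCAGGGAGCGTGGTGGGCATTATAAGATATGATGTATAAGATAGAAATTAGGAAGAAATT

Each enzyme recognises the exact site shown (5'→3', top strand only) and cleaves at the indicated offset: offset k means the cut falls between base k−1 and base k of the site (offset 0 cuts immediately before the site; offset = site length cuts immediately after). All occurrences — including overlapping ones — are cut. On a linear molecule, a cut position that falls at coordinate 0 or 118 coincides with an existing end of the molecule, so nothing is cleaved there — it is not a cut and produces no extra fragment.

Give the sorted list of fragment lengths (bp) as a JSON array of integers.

[3,4,5,6,7,8,8,11,13,14,15,24]

Site scan:
  NpsII CTCC/0: at [18, 22, 56] ⇒ [18, 22, 56]
  CdoVI ATAAGATA/1: at [10, 27, 35, 79, 93] ⇒ [11, 28, 36, 80, 94]
  IvoII GAAATT/6: at [2, 45, 101, 112] ⇒ [8, 51, 107] (position 118 is a terminus of the linear molecule — no cut)

All cut coordinates (distinct, sorted): [8, 11, 18, 22, 28, 36, 51, 56, 80, 94, 107]

Fragments:
  [0,8): 8 bp
  [8,11): 3 bp
  [11,18): 7 bp
  [18,22): 4 bp
  [22,28): 6 bp
  [28,36): 8 bp
  [36,51): 15 bp
  [51,56): 5 bp
  [56,80): 24 bp
  [80,94): 14 bp
  [94,107): 13 bp
  [107,118): 11 bp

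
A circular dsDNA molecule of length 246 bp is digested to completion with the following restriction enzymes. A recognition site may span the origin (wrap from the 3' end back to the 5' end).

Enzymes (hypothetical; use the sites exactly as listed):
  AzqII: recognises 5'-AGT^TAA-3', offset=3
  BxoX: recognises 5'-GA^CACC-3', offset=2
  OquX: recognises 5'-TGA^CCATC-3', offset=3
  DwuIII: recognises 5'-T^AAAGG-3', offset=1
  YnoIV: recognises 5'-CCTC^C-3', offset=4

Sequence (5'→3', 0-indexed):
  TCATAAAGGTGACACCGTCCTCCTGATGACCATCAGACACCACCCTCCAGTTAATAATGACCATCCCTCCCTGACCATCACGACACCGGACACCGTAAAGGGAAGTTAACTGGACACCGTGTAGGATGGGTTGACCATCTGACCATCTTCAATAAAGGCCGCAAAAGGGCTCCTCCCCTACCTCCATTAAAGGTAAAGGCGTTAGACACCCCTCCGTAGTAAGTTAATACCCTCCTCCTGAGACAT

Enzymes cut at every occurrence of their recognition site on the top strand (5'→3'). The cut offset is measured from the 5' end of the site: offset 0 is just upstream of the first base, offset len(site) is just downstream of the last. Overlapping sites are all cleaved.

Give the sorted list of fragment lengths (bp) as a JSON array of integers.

Site scan:
  AzqII (AGTTAA, off=3): starts [48, 103, 221] → cuts [51, 106, 224]
  BxoX (GACACC, off=2): starts [10, 35, 81, 88, 112, 204] → cuts [12, 37, 83, 90, 114, 206]
  OquX (TGACCATC, off=3): starts [26, 57, 71, 131, 139] → cuts [29, 60, 74, 134, 142]
  DwuIII (TAAAGG, off=1): starts [3, 95, 152, 187, 193] → cuts [4, 96, 153, 188, 194]
  YnoIV (CCTCC, off=4): starts [18, 43, 65, 171, 180, 210, 230, 233] → cuts [22, 47, 69, 175, 184, 214, 234, 237]

Pooled cuts: [4, 12, 22, 29, 37, 47, 51, 60, 69, 74, 83, 90, 96, 106, 114, 134, 142, 153, 175, 184, 188, 194, 206, 214, 224, 234, 237]

Fragment lengths:
  4→12: 8 bp
  12→22: 10 bp
  22→29: 7 bp
  29→37: 8 bp
  37→47: 10 bp
  47→51: 4 bp
  51→60: 9 bp
  60→69: 9 bp
  69→74: 5 bp
  74→83: 9 bp
  83→90: 7 bp
  90→96: 6 bp
  96→106: 10 bp
  106→114: 8 bp
  114→134: 20 bp
  134→142: 8 bp
  142→153: 11 bp
  153→175: 22 bp
  175→184: 9 bp
  184→188: 4 bp
  188→194: 6 bp
  194→206: 12 bp
  206→214: 8 bp
  214→224: 10 bp
  224→234: 10 bp
  234→237: 3 bp
  237→4 (wrap): 246-237+4 = 13 bp

[3,4,4,5,6,6,7,7,8,8,8,8,8,9,9,9,9,10,10,10,10,10,11,12,13,20,22]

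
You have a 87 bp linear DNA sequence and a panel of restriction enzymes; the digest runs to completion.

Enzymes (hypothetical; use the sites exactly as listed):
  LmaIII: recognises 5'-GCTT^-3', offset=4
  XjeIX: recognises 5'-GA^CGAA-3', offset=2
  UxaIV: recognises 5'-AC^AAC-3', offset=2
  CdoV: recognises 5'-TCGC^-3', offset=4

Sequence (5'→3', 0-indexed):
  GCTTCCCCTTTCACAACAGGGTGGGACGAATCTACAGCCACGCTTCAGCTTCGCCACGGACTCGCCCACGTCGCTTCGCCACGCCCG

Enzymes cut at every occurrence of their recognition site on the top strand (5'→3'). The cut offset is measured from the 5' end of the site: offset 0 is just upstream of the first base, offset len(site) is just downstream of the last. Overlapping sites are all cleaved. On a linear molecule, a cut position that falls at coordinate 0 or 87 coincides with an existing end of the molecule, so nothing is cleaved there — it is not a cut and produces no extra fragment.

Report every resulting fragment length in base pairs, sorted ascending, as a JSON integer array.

Per-enzyme occurrences:
  LmaIII GCTT/4: at [0, 41, 47, 72] ⇒ [4, 45, 51, 76]
  XjeIX GACGAA/2: at [24] ⇒ [26]
  UxaIV ACAAC/2: at [12] ⇒ [14]
  CdoV TCGC/4: at [50, 61, 70, 75] ⇒ [54, 65, 74, 79]

All cut coordinates (distinct, sorted): [4, 14, 26, 45, 51, 54, 65, 74, 76, 79]

Fragment lengths:
  [0,4): 4 bp
  [4,14): 10 bp
  [14,26): 12 bp
  [26,45): 19 bp
  [45,51): 6 bp
  [51,54): 3 bp
  [54,65): 11 bp
  [65,74): 9 bp
  [74,76): 2 bp
  [76,79): 3 bp
  [79,87): 8 bp

[2,3,3,4,6,8,9,10,11,12,19]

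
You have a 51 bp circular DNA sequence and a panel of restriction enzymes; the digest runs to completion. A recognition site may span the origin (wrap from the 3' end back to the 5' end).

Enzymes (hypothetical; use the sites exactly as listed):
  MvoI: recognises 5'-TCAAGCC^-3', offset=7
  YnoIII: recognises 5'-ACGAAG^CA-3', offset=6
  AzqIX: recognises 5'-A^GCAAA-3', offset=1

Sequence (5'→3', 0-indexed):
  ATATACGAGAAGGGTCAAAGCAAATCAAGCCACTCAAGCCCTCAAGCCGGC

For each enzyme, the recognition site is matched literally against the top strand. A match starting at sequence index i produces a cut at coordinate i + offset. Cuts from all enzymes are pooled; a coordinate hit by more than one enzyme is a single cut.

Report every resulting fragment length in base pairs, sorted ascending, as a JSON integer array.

[8,9,12,22]

Scan for sites:
  MvoI TCAAGCC/7: at [24, 33, 41] ⇒ [31, 40, 48]
  YnoIII (ACGAAGCA, off=6): no sites
  AzqIX AGCAAA/1: at [18] ⇒ [19]

All cut coordinates (distinct, sorted): [19, 31, 40, 48]

Fragments:
  19→31: 12 bp
  31→40: 9 bp
  40→48: 8 bp
  48→19 (wrap): 51-48+19 = 22 bp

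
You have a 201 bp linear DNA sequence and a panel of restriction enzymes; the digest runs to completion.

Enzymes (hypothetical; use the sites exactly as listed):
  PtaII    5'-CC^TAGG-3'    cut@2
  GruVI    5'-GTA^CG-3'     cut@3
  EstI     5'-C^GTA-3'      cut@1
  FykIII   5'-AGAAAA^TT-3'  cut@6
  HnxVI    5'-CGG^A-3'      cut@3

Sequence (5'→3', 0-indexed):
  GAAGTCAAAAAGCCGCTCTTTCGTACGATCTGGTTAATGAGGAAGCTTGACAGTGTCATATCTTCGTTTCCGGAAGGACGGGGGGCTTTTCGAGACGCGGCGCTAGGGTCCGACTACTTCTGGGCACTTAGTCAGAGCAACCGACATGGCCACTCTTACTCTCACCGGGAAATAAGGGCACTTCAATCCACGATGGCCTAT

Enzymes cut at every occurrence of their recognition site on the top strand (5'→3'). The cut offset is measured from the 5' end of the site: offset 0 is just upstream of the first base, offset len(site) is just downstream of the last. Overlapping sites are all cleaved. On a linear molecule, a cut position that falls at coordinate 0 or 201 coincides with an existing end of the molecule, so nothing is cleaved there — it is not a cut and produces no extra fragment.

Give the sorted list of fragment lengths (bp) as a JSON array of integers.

Scan for sites:
  PtaII (CCTAGG, off=2): no sites
  GruVI GTACG/3: at [22] ⇒ [25]
  EstI CGTA/1: at [21] ⇒ [22]
  FykIII (AGAAAATT, off=6): no sites
  HnxVI CGGA/3: at [70] ⇒ [73]

All cut coordinates (distinct, sorted): [22, 25, 73]

Fragment lengths:
  [0,22): 22 bp
  [22,25): 3 bp
  [25,73): 48 bp
  [73,201): 128 bp

[3,22,48,128]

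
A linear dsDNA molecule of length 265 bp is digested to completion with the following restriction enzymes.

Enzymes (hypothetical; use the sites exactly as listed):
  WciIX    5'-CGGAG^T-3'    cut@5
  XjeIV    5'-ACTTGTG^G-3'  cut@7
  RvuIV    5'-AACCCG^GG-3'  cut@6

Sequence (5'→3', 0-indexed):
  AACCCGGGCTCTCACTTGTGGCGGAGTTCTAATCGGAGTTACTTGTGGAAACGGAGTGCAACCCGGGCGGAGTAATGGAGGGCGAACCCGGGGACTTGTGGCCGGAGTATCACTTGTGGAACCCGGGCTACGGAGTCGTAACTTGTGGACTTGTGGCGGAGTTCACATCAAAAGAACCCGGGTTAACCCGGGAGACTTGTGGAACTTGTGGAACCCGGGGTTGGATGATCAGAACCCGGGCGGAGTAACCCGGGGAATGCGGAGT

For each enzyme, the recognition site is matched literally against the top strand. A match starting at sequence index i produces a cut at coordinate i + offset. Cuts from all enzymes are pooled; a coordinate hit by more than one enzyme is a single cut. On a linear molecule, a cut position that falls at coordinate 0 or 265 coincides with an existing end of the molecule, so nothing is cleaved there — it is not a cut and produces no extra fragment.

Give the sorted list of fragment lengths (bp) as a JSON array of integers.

Site scan:
  WciIX (CGGAGT, off=5): starts [21, 33, 51, 67, 102, 130, 156, 240, 259] → cuts [26, 38, 56, 72, 107, 135, 161, 245, 264]
  XjeIV (ACTTGTGG, off=7): starts [13, 40, 93, 111, 140, 148, 194, 203] → cuts [20, 47, 100, 118, 147, 155, 201, 210]
  RvuIV (AACCCGGG, off=6): starts [0, 59, 84, 119, 174, 184, 211, 232, 246] → cuts [6, 65, 90, 125, 180, 190, 217, 238, 252]

Pooled cuts: [6, 20, 26, 38, 47, 56, 65, 72, 90, 100, 107, 118, 125, 135, 147, 155, 161, 180, 190, 201, 210, 217, 238, 245, 252, 264]

Fragment lengths:
  [0,6): 6 bp
  [6,20): 14 bp
  [20,26): 6 bp
  [26,38): 12 bp
  [38,47): 9 bp
  [47,56): 9 bp
  [56,65): 9 bp
  [65,72): 7 bp
  [72,90): 18 bp
  [90,100): 10 bp
  [100,107): 7 bp
  [107,118): 11 bp
  [118,125): 7 bp
  [125,135): 10 bp
  [135,147): 12 bp
  [147,155): 8 bp
  [155,161): 6 bp
  [161,180): 19 bp
  [180,190): 10 bp
  [190,201): 11 bp
  [201,210): 9 bp
  [210,217): 7 bp
  [217,238): 21 bp
  [238,245): 7 bp
  [245,252): 7 bp
  [252,264): 12 bp
  [264,265): 1 bp

[1,6,6,6,7,7,7,7,7,7,8,9,9,9,9,10,10,10,11,11,12,12,12,14,18,19,21]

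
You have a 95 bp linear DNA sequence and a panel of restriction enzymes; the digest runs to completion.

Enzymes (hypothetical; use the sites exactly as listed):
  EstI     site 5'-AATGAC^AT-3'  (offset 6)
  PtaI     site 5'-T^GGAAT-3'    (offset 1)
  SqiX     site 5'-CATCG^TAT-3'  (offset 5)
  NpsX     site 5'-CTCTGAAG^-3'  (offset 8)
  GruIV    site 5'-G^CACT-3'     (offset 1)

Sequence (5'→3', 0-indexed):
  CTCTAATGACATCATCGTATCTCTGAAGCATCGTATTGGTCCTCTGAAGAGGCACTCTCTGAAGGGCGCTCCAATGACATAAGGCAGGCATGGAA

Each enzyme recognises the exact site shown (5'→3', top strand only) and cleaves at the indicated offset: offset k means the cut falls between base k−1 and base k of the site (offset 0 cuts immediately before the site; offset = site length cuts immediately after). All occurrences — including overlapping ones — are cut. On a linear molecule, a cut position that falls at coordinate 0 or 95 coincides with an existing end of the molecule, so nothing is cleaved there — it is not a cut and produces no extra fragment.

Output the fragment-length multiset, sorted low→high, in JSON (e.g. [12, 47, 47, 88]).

[3,5,7,10,11,12,14,16,17]

Per-enzyme occurrences:
  EstI (AATGACAT, off=6): starts [4, 72] → cuts [10, 78]
  PtaI (TGGAAT, off=1): no sites
  SqiX (CATCGTAT, off=5): starts [12, 28] → cuts [17, 33]
  NpsX (CTCTGAAG, off=8): starts [20, 41, 56] → cuts [28, 49, 64]
  GruIV (GCACT, off=1): starts [51] → cuts [52]

All cut coordinates (distinct, sorted): [10, 17, 28, 33, 49, 52, 64, 78]

Fragments:
  [0,10): 10 bp
  [10,17): 7 bp
  [17,28): 11 bp
  [28,33): 5 bp
  [33,49): 16 bp
  [49,52): 3 bp
  [52,64): 12 bp
  [64,78): 14 bp
  [78,95): 17 bp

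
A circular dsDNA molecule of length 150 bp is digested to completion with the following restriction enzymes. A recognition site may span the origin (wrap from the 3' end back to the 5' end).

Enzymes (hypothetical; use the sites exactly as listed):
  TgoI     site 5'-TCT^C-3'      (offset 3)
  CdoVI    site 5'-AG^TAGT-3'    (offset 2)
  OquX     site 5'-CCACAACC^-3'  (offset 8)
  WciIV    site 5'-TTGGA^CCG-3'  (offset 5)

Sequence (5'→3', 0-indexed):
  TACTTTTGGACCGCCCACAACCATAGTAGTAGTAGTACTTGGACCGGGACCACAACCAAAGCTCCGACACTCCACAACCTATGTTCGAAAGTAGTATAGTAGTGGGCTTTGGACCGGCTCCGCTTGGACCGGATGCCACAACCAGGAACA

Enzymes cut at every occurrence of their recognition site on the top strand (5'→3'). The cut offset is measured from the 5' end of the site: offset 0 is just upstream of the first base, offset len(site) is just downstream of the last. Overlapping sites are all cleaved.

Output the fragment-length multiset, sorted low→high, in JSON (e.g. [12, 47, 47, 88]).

[3,3,4,8,11,12,12,14,14,15,15,17,22]

Scan for sites:
  TgoI (TCTC, off=3): no sites
  CdoVI AGTAGT/2: at [24, 27, 30, 89, 97] ⇒ [26, 29, 32, 91, 99]
  OquX CCACAACC/8: at [14, 49, 71, 135] ⇒ [22, 57, 79, 143]
  WciIV TTGGACCG/5: at [5, 38, 108, 123] ⇒ [10, 43, 113, 128]

All cut coordinates (distinct, sorted): [10, 22, 26, 29, 32, 43, 57, 79, 91, 99, 113, 128, 143]

Fragment lengths:
  10→22: 12 bp
  22→26: 4 bp
  26→29: 3 bp
  29→32: 3 bp
  32→43: 11 bp
  43→57: 14 bp
  57→79: 22 bp
  79→91: 12 bp
  91→99: 8 bp
  99→113: 14 bp
  113→128: 15 bp
  128→143: 15 bp
  143→10 (wrap): 150-143+10 = 17 bp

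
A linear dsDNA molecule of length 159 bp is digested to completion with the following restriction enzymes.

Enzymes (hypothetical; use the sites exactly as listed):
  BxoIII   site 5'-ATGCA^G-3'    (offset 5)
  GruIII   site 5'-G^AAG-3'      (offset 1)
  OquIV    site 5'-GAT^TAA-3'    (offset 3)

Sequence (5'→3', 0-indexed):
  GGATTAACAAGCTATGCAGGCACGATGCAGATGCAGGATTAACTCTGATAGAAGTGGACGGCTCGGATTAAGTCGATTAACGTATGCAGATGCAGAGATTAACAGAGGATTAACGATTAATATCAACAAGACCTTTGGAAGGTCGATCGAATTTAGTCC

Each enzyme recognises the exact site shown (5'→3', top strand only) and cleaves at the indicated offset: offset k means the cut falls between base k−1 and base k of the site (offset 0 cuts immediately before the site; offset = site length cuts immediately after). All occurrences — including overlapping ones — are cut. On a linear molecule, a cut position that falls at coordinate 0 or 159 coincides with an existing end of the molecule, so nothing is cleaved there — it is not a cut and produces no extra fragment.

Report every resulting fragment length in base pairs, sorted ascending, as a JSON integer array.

[4,4,5,6,6,7,9,11,11,11,12,14,17,21,21]

Site scan:
  BxoIII ATGCAG/5: at [13, 24, 30, 83, 89] ⇒ [18, 29, 35, 88, 94]
  GruIII GAAG/1: at [50, 137] ⇒ [51, 138]
  OquIV GATTAA/3: at [1, 36, 65, 74, 96, 107, 114] ⇒ [4, 39, 68, 77, 99, 110, 117]

Pooled cuts: [4, 18, 29, 35, 39, 51, 68, 77, 88, 94, 99, 110, 117, 138]

Fragments:
  [0,4): 4 bp
  [4,18): 14 bp
  [18,29): 11 bp
  [29,35): 6 bp
  [35,39): 4 bp
  [39,51): 12 bp
  [51,68): 17 bp
  [68,77): 9 bp
  [77,88): 11 bp
  [88,94): 6 bp
  [94,99): 5 bp
  [99,110): 11 bp
  [110,117): 7 bp
  [117,138): 21 bp
  [138,159): 21 bp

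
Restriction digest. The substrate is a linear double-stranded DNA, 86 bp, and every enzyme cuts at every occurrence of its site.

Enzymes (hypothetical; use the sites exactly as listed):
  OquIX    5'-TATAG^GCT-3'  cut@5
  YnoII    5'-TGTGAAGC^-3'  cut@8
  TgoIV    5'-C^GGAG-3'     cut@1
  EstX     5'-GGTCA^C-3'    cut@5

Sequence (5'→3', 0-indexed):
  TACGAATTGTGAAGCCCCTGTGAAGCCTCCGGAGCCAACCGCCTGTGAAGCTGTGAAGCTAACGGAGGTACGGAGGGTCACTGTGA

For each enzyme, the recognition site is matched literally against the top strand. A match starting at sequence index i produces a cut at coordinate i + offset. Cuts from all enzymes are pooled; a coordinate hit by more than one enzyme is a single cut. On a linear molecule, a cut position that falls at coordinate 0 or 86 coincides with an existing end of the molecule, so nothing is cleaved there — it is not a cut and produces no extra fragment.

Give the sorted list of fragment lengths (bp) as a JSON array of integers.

[4,4,6,8,8,9,11,15,21]

Scan for sites:
  OquIX (TATAGGCT, off=5): no sites
  YnoII TGTGAAGC/8: at [7, 18, 43, 51] ⇒ [15, 26, 51, 59]
  TgoIV CGGAG/1: at [29, 62, 70] ⇒ [30, 63, 71]
  EstX GGTCAC/5: at [75] ⇒ [80]

All cut coordinates (distinct, sorted): [15, 26, 30, 51, 59, 63, 71, 80]

Fragments:
  [0,15): 15 bp
  [15,26): 11 bp
  [26,30): 4 bp
  [30,51): 21 bp
  [51,59): 8 bp
  [59,63): 4 bp
  [63,71): 8 bp
  [71,80): 9 bp
  [80,86): 6 bp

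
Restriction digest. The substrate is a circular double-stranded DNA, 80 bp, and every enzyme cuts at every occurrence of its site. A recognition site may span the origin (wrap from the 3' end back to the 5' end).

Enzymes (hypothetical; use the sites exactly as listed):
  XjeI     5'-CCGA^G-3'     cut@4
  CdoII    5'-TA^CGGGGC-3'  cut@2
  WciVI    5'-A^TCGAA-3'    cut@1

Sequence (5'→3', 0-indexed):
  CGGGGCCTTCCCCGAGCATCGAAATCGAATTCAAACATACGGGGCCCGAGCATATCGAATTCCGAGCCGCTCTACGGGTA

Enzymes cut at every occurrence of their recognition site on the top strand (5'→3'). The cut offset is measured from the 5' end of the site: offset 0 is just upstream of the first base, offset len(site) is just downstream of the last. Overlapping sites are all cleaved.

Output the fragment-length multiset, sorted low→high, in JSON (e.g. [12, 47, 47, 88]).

[3,5,6,10,11,15,15,15]

Scan for sites:
  XjeI CCGAG/4: at [11, 45, 61] ⇒ [15, 49, 65]
  CdoII TACGGGGC/2: at [37, 78] ⇒ [0, 39]
  WciVI ATCGAA/1: at [17, 23, 53] ⇒ [18, 24, 54]

Pooled cuts: [0, 15, 18, 24, 39, 49, 54, 65]

Fragments:
  0→15: 15 bp
  15→18: 3 bp
  18→24: 6 bp
  24→39: 15 bp
  39→49: 10 bp
  49→54: 5 bp
  54→65: 11 bp
  65→0 (wrap): 80-65+0 = 15 bp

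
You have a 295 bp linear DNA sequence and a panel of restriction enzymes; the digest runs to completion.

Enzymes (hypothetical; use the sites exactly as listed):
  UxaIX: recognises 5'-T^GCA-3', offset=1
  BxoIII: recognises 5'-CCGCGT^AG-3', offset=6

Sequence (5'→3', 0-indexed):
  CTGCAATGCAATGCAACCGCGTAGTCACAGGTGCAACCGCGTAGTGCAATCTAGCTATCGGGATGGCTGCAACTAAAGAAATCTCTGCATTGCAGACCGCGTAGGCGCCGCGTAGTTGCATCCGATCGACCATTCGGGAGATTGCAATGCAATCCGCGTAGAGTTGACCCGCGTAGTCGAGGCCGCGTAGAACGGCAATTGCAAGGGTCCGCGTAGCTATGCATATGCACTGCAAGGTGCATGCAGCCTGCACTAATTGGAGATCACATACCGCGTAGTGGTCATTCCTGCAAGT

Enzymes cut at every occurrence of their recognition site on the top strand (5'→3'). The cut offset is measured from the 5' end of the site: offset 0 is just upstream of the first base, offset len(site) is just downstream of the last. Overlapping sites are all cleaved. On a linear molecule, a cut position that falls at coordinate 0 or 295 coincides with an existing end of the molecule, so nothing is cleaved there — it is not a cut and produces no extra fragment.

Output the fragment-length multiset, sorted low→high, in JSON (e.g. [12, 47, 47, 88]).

Site scan:
  UxaIX TGCA/1: at [1, 6, 11, 31, 44, 67, 85, 90, 116, 142, 147, 199, 219, 225, 230, 237, 241, 248, 288] ⇒ [2, 7, 12, 32, 45, 68, 86, 91, 117, 143, 148, 200, 220, 226, 231, 238, 242, 249, 289]
  BxoIII CCGCGTAG/6: at [16, 36, 96, 107, 153, 168, 182, 208, 270] ⇒ [22, 42, 102, 113, 159, 174, 188, 214, 276]

All cut coordinates (distinct, sorted): [2, 7, 12, 22, 32, 42, 45, 68, 86, 91, 102, 113, 117, 143, 148, 159, 174, 188, 200, 214, 220, 226, 231, 238, 242, 249, 276, 289]

Fragment lengths:
  [0,2): 2 bp
  [2,7): 5 bp
  [7,12): 5 bp
  [12,22): 10 bp
  [22,32): 10 bp
  [32,42): 10 bp
  [42,45): 3 bp
  [45,68): 23 bp
  [68,86): 18 bp
  [86,91): 5 bp
  [91,102): 11 bp
  [102,113): 11 bp
  [113,117): 4 bp
  [117,143): 26 bp
  [143,148): 5 bp
  [148,159): 11 bp
  [159,174): 15 bp
  [174,188): 14 bp
  [188,200): 12 bp
  [200,214): 14 bp
  [214,220): 6 bp
  [220,226): 6 bp
  [226,231): 5 bp
  [231,238): 7 bp
  [238,242): 4 bp
  [242,249): 7 bp
  [249,276): 27 bp
  [276,289): 13 bp
  [289,295): 6 bp

[2,3,4,4,5,5,5,5,5,6,6,6,7,7,10,10,10,11,11,11,12,13,14,14,15,18,23,26,27]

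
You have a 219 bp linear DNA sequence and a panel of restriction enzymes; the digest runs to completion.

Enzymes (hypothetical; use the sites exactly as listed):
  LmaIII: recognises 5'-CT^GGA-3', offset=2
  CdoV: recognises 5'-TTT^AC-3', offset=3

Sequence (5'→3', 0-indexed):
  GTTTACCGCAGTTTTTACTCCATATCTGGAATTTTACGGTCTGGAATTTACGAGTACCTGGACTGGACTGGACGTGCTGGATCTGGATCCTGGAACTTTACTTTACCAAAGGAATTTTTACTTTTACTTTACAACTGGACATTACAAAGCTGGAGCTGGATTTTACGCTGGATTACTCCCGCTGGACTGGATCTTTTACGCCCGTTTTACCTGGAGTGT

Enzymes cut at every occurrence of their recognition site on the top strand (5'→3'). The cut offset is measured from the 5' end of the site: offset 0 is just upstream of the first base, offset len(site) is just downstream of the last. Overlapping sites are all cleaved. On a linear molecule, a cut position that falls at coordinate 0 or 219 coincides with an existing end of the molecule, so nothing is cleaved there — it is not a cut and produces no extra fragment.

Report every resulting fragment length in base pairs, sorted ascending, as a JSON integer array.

Per-enzyme occurrences:
  LmaIII (CTGGA, off=2): starts [25, 40, 57, 62, 67, 76, 82, 89, 134, 149, 155, 167, 181, 186, 210] → cuts [27, 42, 59, 64, 69, 78, 84, 91, 136, 151, 157, 169, 183, 188, 212]
  CdoV (TTTAC, off=3): starts [1, 13, 32, 46, 96, 101, 116, 122, 127, 161, 194, 205] → cuts [4, 16, 35, 49, 99, 104, 119, 125, 130, 164, 197, 208]

All cut coordinates (distinct, sorted): [4, 16, 27, 35, 42, 49, 59, 64, 69, 78, 84, 91, 99, 104, 119, 125, 130, 136, 151, 157, 164, 169, 183, 188, 197, 208, 212]

Fragments:
  [0,4): 4 bp
  [4,16): 12 bp
  [16,27): 11 bp
  [27,35): 8 bp
  [35,42): 7 bp
  [42,49): 7 bp
  [49,59): 10 bp
  [59,64): 5 bp
  [64,69): 5 bp
  [69,78): 9 bp
  [78,84): 6 bp
  [84,91): 7 bp
  [91,99): 8 bp
  [99,104): 5 bp
  [104,119): 15 bp
  [119,125): 6 bp
  [125,130): 5 bp
  [130,136): 6 bp
  [136,151): 15 bp
  [151,157): 6 bp
  [157,164): 7 bp
  [164,169): 5 bp
  [169,183): 14 bp
  [183,188): 5 bp
  [188,197): 9 bp
  [197,208): 11 bp
  [208,212): 4 bp
  [212,219): 7 bp

[4,4,5,5,5,5,5,5,6,6,6,6,7,7,7,7,7,8,8,9,9,10,11,11,12,14,15,15]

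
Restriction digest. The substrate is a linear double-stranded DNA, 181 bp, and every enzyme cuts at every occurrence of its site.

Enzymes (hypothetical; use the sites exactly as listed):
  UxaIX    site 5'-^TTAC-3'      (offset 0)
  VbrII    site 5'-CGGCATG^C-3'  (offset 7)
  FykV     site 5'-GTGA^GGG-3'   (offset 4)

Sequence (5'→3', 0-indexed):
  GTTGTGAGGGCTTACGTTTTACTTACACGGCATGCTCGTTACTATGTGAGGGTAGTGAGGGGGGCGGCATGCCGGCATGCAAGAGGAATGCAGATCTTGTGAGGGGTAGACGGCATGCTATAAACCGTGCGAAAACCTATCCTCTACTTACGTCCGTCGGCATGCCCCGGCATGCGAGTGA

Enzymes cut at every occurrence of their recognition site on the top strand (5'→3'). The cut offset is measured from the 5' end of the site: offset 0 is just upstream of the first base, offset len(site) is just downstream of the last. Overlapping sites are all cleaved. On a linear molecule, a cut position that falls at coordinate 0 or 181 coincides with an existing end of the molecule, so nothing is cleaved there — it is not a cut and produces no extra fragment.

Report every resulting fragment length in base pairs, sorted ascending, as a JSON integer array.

[4,4,4,7,7,7,8,9,10,11,12,13,15,17,23,30]

Per-enzyme occurrences:
  UxaIX TTAC/0: at [11, 18, 22, 38, 147] ⇒ [11, 18, 22, 38, 147]
  VbrII CGGCATGC/7: at [27, 64, 72, 110, 157, 167] ⇒ [34, 71, 79, 117, 164, 174]
  FykV GTGAGGG/4: at [3, 45, 54, 98] ⇒ [7, 49, 58, 102]

All cut coordinates (distinct, sorted): [7, 11, 18, 22, 34, 38, 49, 58, 71, 79, 102, 117, 147, 164, 174]

Fragment lengths:
  [0,7): 7 bp
  [7,11): 4 bp
  [11,18): 7 bp
  [18,22): 4 bp
  [22,34): 12 bp
  [34,38): 4 bp
  [38,49): 11 bp
  [49,58): 9 bp
  [58,71): 13 bp
  [71,79): 8 bp
  [79,102): 23 bp
  [102,117): 15 bp
  [117,147): 30 bp
  [147,164): 17 bp
  [164,174): 10 bp
  [174,181): 7 bp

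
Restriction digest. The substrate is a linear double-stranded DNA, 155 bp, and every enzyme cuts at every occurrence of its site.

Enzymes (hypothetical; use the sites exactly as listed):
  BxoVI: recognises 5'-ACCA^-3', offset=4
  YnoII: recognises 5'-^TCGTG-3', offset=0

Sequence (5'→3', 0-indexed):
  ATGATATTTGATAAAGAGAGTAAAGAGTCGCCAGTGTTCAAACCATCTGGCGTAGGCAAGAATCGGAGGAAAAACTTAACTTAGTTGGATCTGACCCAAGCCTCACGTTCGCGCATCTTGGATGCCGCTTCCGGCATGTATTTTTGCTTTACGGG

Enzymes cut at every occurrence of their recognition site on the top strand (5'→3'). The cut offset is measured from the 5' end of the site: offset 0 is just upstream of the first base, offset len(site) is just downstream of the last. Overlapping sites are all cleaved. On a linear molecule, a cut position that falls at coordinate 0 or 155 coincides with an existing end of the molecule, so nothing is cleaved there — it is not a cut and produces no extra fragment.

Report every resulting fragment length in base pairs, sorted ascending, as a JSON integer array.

[45,110]

Site scan:
  BxoVI (ACCA, off=4): starts [41] → cuts [45]
  YnoII (TCGTG, off=0): no sites

Pooled cuts: [45]

Fragments:
  [0,45): 45 bp
  [45,155): 110 bp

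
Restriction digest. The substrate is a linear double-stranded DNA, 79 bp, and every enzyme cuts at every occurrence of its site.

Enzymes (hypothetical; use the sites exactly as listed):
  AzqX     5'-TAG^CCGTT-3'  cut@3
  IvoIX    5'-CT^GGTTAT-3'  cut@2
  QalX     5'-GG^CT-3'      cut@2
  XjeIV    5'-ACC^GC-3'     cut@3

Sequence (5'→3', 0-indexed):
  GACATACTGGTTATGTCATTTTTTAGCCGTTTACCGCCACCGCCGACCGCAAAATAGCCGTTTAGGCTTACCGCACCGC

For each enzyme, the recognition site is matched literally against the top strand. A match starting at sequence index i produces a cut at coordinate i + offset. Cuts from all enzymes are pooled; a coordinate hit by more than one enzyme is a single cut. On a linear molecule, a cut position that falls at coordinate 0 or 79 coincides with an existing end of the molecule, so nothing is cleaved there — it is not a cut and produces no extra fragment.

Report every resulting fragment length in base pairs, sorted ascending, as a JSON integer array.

[2,5,6,6,7,8,9,9,9,18]

Scan for sites:
  AzqX (TAGCCGTT, off=3): starts [23, 54] → cuts [26, 57]
  IvoIX (CTGGTTAT, off=2): starts [6] → cuts [8]
  QalX (GGCT, off=2): starts [64] → cuts [66]
  XjeIV (ACCGC, off=3): starts [32, 38, 45, 69, 74] → cuts [35, 41, 48, 72, 77]

Pooled cuts: [8, 26, 35, 41, 48, 57, 66, 72, 77]

Fragments:
  [0,8): 8 bp
  [8,26): 18 bp
  [26,35): 9 bp
  [35,41): 6 bp
  [41,48): 7 bp
  [48,57): 9 bp
  [57,66): 9 bp
  [66,72): 6 bp
  [72,77): 5 bp
  [77,79): 2 bp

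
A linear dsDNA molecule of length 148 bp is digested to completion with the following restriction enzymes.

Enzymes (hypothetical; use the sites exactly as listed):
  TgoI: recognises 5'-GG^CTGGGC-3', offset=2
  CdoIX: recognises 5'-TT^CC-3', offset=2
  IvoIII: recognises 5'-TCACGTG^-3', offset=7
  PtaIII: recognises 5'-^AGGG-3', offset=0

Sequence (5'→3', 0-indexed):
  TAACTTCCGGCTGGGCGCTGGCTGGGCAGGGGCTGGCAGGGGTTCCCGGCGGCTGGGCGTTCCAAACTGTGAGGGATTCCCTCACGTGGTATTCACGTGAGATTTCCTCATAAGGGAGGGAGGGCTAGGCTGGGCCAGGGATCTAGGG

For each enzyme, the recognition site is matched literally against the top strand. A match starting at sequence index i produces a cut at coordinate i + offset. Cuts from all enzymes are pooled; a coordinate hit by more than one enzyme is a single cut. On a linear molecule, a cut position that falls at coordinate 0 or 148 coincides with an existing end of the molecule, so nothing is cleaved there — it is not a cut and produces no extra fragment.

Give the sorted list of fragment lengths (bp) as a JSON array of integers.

Per-enzyme occurrences:
  TgoI (GGCTGGGC, off=2): starts [8, 19, 50, 127] → cuts [10, 21, 52, 129]
  CdoIX (TTCC, off=2): starts [4, 42, 59, 76, 103] → cuts [6, 44, 61, 78, 105]
  IvoIII (TCACGTG, off=7): starts [81, 92] → cuts [88, 99]
  PtaIII (AGGG, off=0): starts [27, 37, 71, 112, 116, 120, 136, 144] → cuts [27, 37, 71, 112, 116, 120, 136, 144]

All cut coordinates (distinct, sorted): [6, 10, 21, 27, 37, 44, 52, 61, 71, 78, 88, 99, 105, 112, 116, 120, 129, 136, 144]

Fragments:
  [0,6): 6 bp
  [6,10): 4 bp
  [10,21): 11 bp
  [21,27): 6 bp
  [27,37): 10 bp
  [37,44): 7 bp
  [44,52): 8 bp
  [52,61): 9 bp
  [61,71): 10 bp
  [71,78): 7 bp
  [78,88): 10 bp
  [88,99): 11 bp
  [99,105): 6 bp
  [105,112): 7 bp
  [112,116): 4 bp
  [116,120): 4 bp
  [120,129): 9 bp
  [129,136): 7 bp
  [136,144): 8 bp
  [144,148): 4 bp

[4,4,4,4,6,6,6,7,7,7,7,8,8,9,9,10,10,10,11,11]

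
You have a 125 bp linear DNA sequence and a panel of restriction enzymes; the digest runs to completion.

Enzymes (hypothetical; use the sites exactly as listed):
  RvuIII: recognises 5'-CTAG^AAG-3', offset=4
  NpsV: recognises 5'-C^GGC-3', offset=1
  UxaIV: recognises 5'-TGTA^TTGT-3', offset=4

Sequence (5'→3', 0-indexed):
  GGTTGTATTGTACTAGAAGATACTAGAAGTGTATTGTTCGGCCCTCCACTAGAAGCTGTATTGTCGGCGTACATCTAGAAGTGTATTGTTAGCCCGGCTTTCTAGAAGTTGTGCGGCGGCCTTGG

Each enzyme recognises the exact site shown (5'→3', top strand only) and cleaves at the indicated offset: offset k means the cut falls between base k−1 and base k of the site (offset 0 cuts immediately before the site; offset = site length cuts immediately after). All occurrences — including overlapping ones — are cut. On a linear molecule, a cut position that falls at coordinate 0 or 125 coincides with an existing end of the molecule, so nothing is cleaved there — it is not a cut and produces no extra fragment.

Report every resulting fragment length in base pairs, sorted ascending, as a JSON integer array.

[3,5,6,7,7,7,8,8,9,9,10,10,10,13,13]

Per-enzyme occurrences:
  RvuIII CTAGAAG/4: at [12, 22, 48, 74, 101] ⇒ [16, 26, 52, 78, 105]
  NpsV CGGC/1: at [38, 64, 94, 113, 116] ⇒ [39, 65, 95, 114, 117]
  UxaIV TGTATTGT/4: at [3, 29, 56, 81] ⇒ [7, 33, 60, 85]

All cut coordinates (distinct, sorted): [7, 16, 26, 33, 39, 52, 60, 65, 78, 85, 95, 105, 114, 117]

Fragment lengths:
  [0,7): 7 bp
  [7,16): 9 bp
  [16,26): 10 bp
  [26,33): 7 bp
  [33,39): 6 bp
  [39,52): 13 bp
  [52,60): 8 bp
  [60,65): 5 bp
  [65,78): 13 bp
  [78,85): 7 bp
  [85,95): 10 bp
  [95,105): 10 bp
  [105,114): 9 bp
  [114,117): 3 bp
  [117,125): 8 bp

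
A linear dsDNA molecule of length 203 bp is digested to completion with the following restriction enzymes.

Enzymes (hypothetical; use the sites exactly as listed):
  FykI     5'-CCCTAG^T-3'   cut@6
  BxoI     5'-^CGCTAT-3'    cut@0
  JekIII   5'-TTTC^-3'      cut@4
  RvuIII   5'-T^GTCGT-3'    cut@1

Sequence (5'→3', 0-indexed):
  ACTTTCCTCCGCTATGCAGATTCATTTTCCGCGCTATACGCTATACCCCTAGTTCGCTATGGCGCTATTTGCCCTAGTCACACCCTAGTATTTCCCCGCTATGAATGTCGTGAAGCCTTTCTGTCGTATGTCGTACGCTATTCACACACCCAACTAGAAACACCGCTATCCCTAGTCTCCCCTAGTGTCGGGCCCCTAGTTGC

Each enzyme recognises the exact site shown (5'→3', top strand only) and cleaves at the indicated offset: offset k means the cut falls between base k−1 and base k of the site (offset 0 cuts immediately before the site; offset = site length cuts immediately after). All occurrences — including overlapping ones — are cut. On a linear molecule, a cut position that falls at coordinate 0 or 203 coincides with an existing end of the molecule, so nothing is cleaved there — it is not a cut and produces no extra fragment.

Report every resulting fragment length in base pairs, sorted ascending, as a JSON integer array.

[1,2,2,2,3,4,6,6,6,7,7,8,10,10,11,12,14,14,15,15,20,28]

Per-enzyme occurrences:
  FykI CCCTAGT/6: at [46, 71, 82, 169, 179, 193] ⇒ [52, 77, 88, 175, 185, 199]
  BxoI CGCTAT/0: at [9, 31, 38, 54, 62, 96, 135, 163] ⇒ [9, 31, 38, 54, 62, 96, 135, 163]
  JekIII TTTC/4: at [2, 25, 90, 117] ⇒ [6, 29, 94, 121]
  RvuIII TGTCGT/1: at [105, 121, 128] ⇒ [106, 122, 129]

Pooled cuts: [6, 9, 29, 31, 38, 52, 54, 62, 77, 88, 94, 96, 106, 121, 122, 129, 135, 163, 175, 185, 199]

Fragment lengths:
  [0,6): 6 bp
  [6,9): 3 bp
  [9,29): 20 bp
  [29,31): 2 bp
  [31,38): 7 bp
  [38,52): 14 bp
  [52,54): 2 bp
  [54,62): 8 bp
  [62,77): 15 bp
  [77,88): 11 bp
  [88,94): 6 bp
  [94,96): 2 bp
  [96,106): 10 bp
  [106,121): 15 bp
  [121,122): 1 bp
  [122,129): 7 bp
  [129,135): 6 bp
  [135,163): 28 bp
  [163,175): 12 bp
  [175,185): 10 bp
  [185,199): 14 bp
  [199,203): 4 bp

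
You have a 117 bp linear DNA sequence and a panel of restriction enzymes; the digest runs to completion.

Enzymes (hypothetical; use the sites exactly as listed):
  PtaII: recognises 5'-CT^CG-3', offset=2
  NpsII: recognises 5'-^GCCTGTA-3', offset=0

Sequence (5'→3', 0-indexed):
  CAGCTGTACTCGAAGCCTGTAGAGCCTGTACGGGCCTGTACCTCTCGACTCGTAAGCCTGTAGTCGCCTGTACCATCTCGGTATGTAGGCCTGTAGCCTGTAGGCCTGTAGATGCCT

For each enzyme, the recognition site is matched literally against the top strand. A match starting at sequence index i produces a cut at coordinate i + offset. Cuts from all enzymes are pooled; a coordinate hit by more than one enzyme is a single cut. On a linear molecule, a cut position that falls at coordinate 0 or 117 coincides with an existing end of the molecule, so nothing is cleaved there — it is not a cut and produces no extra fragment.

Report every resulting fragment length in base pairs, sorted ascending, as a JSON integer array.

Scan for sites:
  PtaII CTCG/2: at [8, 43, 48, 76] ⇒ [10, 45, 50, 78]
  NpsII GCCTGTA/0: at [14, 23, 33, 55, 65, 88, 95, 103] ⇒ [14, 23, 33, 55, 65, 88, 95, 103]

All cut coordinates (distinct, sorted): [10, 14, 23, 33, 45, 50, 55, 65, 78, 88, 95, 103]

Fragments:
  [0,10): 10 bp
  [10,14): 4 bp
  [14,23): 9 bp
  [23,33): 10 bp
  [33,45): 12 bp
  [45,50): 5 bp
  [50,55): 5 bp
  [55,65): 10 bp
  [65,78): 13 bp
  [78,88): 10 bp
  [88,95): 7 bp
  [95,103): 8 bp
  [103,117): 14 bp

[4,5,5,7,8,9,10,10,10,10,12,13,14]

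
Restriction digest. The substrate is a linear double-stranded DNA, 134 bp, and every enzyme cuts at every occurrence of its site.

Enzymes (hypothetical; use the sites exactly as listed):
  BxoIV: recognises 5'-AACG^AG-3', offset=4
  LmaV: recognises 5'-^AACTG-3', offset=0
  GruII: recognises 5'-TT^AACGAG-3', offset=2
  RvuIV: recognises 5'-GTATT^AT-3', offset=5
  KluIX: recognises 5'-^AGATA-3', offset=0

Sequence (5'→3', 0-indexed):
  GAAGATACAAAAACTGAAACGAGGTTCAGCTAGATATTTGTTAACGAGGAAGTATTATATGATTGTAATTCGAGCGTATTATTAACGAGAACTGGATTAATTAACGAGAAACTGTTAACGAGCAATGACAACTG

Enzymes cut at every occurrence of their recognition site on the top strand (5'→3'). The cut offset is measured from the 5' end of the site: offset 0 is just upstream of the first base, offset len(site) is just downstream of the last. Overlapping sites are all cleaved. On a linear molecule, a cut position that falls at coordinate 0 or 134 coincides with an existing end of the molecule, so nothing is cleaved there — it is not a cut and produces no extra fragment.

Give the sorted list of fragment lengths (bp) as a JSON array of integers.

[2,2,3,3,4,4,4,4,5,7,9,9,10,10,10,11,13,24]

Per-enzyme occurrences:
  BxoIV (AACGAG, off=4): starts [17, 42, 83, 102, 116] → cuts [21, 46, 87, 106, 120]
  LmaV (AACTG, off=0): starts [11, 89, 109, 129] → cuts [11, 89, 109, 129]
  GruII (TTAACGAG, off=2): starts [40, 81, 100, 114] → cuts [42, 83, 102, 116]
  RvuIV (GTATTAT, off=5): starts [51, 75] → cuts [56, 80]
  KluIX (AGATA, off=0): starts [2, 31] → cuts [2, 31]

Pooled cuts: [2, 11, 21, 31, 42, 46, 56, 80, 83, 87, 89, 102, 106, 109, 116, 120, 129]

Fragments:
  [0,2): 2 bp
  [2,11): 9 bp
  [11,21): 10 bp
  [21,31): 10 bp
  [31,42): 11 bp
  [42,46): 4 bp
  [46,56): 10 bp
  [56,80): 24 bp
  [80,83): 3 bp
  [83,87): 4 bp
  [87,89): 2 bp
  [89,102): 13 bp
  [102,106): 4 bp
  [106,109): 3 bp
  [109,116): 7 bp
  [116,120): 4 bp
  [120,129): 9 bp
  [129,134): 5 bp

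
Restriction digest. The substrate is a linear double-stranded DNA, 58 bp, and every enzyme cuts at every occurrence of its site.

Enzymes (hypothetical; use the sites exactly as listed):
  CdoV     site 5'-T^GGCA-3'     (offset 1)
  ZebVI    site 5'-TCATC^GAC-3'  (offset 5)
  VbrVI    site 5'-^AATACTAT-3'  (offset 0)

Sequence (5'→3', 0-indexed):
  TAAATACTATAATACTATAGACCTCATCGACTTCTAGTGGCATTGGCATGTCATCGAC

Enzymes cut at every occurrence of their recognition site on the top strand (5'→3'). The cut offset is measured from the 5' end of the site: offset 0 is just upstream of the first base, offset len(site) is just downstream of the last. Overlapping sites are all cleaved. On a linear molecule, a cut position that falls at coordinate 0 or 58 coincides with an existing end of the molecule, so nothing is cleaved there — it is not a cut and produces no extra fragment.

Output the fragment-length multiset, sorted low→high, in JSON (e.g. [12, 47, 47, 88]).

Site scan:
  CdoV TGGCA/1: at [37, 43] ⇒ [38, 44]
  ZebVI TCATCGAC/5: at [23, 50] ⇒ [28, 55]
  VbrVI AATACTAT/0: at [2, 10] ⇒ [2, 10]

Pooled cuts: [2, 10, 28, 38, 44, 55]

Fragment lengths:
  [0,2): 2 bp
  [2,10): 8 bp
  [10,28): 18 bp
  [28,38): 10 bp
  [38,44): 6 bp
  [44,55): 11 bp
  [55,58): 3 bp

[2,3,6,8,10,11,18]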